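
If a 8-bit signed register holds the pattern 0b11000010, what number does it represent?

-62

pattern = 11000010 (MSB is 1 ⇒ negative)
Invert: 00111101, add 1 → 00111110 = 62, so the value is -62.
(Equivalently: 194 - 2^8 = 194 - 256 = -62.)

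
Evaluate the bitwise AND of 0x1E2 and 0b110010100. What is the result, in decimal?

384

0x1E2 = 111100010
b = 110010100
AND → 110000000 = 384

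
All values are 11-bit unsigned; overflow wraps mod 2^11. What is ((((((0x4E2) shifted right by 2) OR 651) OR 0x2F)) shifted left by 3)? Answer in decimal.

0x4E2 = 10011100010
→ shifted right by 2 → 00100111000 = 312
651 = 01010001011
→ OR → 01110111011 = 955
0x2F = 00000101111
→ OR → 01110111111 = 959
→ shifted left by 3 (mod 2^11) → 10111111000 = 1528

1528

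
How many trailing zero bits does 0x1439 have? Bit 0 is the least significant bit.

0

0x1439 = 1010000111001
Trailing zeros: 0, so the lowest set bit is bit 0 (value 1).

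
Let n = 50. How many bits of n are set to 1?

3

50 = 110010
Count the 1s: 1 + 1 + 1 = 3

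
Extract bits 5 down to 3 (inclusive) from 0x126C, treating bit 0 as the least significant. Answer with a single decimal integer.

v = 1001001101100
Shift right by 3: 1001001101
Mask low 3 bits: 101 = 5

5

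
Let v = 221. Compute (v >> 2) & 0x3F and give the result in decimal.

v = 00011011101
Shift right by 2: 000110111
Mask low 6 bits: 110111 = 55

55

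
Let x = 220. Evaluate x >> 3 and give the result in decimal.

27

220 = 11011100
shift right by 3 → 00011011 = 27
(equivalently, floor(220 / 8))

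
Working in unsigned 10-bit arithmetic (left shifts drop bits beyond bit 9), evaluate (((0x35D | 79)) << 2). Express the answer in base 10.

0x35D = 1101011101
79 = 0001001111
→ | → 1101011111 = 863
→ << 2 (mod 2^10) → 0101111100 = 380

380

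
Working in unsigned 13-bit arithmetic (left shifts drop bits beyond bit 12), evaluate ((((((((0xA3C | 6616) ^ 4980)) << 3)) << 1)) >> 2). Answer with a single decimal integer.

0xA3C = 0101000111100
6616 = 1100111011000
→ | → 1101111111100 = 7164
4980 = 1001101110100
→ ^ → 0100010001000 = 2184
→ << 3 (mod 2^13) → 0010001000000 = 1088
→ << 1 (mod 2^13) → 0100010000000 = 2176
→ >> 2 → 0001000100000 = 544

544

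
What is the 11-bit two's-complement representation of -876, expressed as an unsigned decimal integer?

876 in 11 bits: 01101101100
Invert: 10010010011
Add 1:  10010010100 = 1172
(Check: 2^11 - 876 = 2048 - 876 = 1172.)

1172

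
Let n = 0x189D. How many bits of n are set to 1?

7

0x189D = 1100010011101
Count the 1s: 1 + 1 + 1 + 1 + 1 + 1 + 1 = 7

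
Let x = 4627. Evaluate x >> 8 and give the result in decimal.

4627 = 1001000010011
shift right by 8 → 0000000010010 = 18
(equivalently, floor(4627 / 256))

18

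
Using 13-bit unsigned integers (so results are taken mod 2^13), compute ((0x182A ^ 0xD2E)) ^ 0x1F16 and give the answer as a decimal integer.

2578

0x182A = 1100000101010
0xD2E = 0110100101110
→ ^ → 1010100000100 = 5380
0x1F16 = 1111100010110
→ ^ → 0101000010010 = 2578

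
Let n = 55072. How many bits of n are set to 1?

55072 = 1101011100100000
Count the 1s: 1 + 1 + 1 + 1 + 1 + 1 + 1 = 7

7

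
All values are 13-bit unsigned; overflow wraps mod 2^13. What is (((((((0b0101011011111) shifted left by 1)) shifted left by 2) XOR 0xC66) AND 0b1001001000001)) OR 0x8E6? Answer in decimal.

0b0101011011111 = 0101011011111
→ shifted left by 1 (mod 2^13) → 1010110111110 = 5566
→ shifted left by 2 (mod 2^13) → 1011011111000 = 5880
0xC66 = 0110001100110
→ XOR → 1101010011110 = 6814
0b1001001000001 = 1001001000001
→ AND → 1001000000000 = 4608
0x8E6 = 0100011100110
→ OR → 1101011100110 = 6886

6886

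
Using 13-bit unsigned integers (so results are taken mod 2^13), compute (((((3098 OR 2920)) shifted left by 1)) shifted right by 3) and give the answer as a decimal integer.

3098 = 0110000011010
2920 = 0101101101000
→ OR → 0111101111010 = 3962
→ shifted left by 1 (mod 2^13) → 1111011110100 = 7924
→ shifted right by 3 → 0001111011110 = 990

990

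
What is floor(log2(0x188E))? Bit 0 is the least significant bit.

0x188E = 1100010001110
The topmost 1 is at position 12 (since 2^12 = 4096 ≤ 6286 < 8192).

12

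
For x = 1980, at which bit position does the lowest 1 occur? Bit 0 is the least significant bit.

2

1980 = 11110111100
Trailing zeros: 2, so the lowest set bit is bit 2 (value 4).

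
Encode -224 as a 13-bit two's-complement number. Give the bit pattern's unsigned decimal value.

7968

224 in 13 bits: 0000011100000
Invert: 1111100011111
Add 1:  1111100100000 = 7968
(Check: 2^13 - 224 = 8192 - 224 = 7968.)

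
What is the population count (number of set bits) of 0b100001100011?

n = 100001100011
Count the 1s: 1 + 1 + 1 + 1 + 1 = 5

5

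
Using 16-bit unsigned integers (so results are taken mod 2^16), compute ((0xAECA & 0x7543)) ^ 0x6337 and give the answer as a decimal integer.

18293

0xAECA = 1010111011001010
0x7543 = 0111010101000011
→ & → 0010010001000010 = 9282
0x6337 = 0110001100110111
→ ^ → 0100011101110101 = 18293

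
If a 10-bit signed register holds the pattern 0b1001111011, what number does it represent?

-389

pattern = 1001111011 (MSB is 1 ⇒ negative)
Invert: 0110000100, add 1 → 0110000101 = 389, so the value is -389.
(Equivalently: 635 - 2^10 = 635 - 1024 = -389.)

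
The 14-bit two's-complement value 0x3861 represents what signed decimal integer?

pattern = 11100001100001 (MSB is 1 ⇒ negative)
Invert: 00011110011110, add 1 → 00011110011111 = 1951, so the value is -1951.
(Equivalently: 14433 - 2^14 = 14433 - 16384 = -1951.)

-1951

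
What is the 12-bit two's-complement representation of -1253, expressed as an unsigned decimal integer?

1253 in 12 bits: 010011100101
Invert: 101100011010
Add 1:  101100011011 = 2843
(Check: 2^12 - 1253 = 4096 - 1253 = 2843.)

2843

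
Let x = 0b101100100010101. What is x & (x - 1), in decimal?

22804

x = 101100100010101 = 22805
x - 1 = 101100100010100
AND   = 101100100010100 = 22804
(x & (x - 1) clears the lowest set bit of x.)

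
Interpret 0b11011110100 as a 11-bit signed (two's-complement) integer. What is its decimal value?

pattern = 11011110100 (MSB is 1 ⇒ negative)
Invert: 00100001011, add 1 → 00100001100 = 268, so the value is -268.
(Equivalently: 1780 - 2^11 = 1780 - 2048 = -268.)

-268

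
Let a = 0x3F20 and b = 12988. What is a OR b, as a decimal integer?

0x3F20 = 11111100100000
12988 = 11001010111100
 OR → 11111110111100 = 16316

16316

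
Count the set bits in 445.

7

445 = 110111101
Count the 1s: 1 + 1 + 1 + 1 + 1 + 1 + 1 = 7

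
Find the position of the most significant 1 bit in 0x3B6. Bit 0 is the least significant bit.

9

0x3B6 = 1110110110
The topmost 1 is at position 9 (since 2^9 = 512 ≤ 950 < 1024).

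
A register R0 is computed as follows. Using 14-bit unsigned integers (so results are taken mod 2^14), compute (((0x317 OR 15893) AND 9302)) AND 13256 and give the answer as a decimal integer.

0x317 = 00001100010111
15893 = 11111000010101
→ OR → 11111100010111 = 16151
9302 = 10010001010110
→ AND → 10010000010110 = 9238
13256 = 11001111001000
→ AND → 10000000000000 = 8192

8192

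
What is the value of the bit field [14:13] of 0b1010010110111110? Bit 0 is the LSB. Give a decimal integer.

1

v = 1010010110111110
Shift right by 13: 101
Mask low 2 bits: 01 = 1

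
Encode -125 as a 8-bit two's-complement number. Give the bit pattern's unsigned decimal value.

131

125 in 8 bits: 01111101
Invert: 10000010
Add 1:  10000011 = 131
(Check: 2^8 - 125 = 256 - 125 = 131.)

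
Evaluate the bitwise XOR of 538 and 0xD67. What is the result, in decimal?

538 = 001000011010
0xD67 = 110101100111
XOR → 111101111101 = 3965

3965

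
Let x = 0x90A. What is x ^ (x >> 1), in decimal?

3471

x = 100100001010 = 2314
x>>1 = 010010000101
XOR  = 110110001111 = 3471
(x ^ (x >> 1) gives the standard binary-reflected Gray code of x.)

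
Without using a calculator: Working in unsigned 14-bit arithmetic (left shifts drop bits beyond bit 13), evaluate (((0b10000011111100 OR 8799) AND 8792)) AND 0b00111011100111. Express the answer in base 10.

576

0b10000011111100 = 10000011111100
8799 = 10001001011111
→ OR → 10001011111111 = 8959
8792 = 10001001011000
→ AND → 10001001011000 = 8792
0b00111011100111 = 00111011100111
→ AND → 00001001000000 = 576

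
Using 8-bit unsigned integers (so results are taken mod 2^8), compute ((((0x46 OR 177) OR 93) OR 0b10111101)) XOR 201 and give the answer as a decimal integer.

54

0x46 = 01000110
177 = 10110001
→ OR → 11110111 = 247
93 = 01011101
→ OR → 11111111 = 255
0b10111101 = 10111101
→ OR → 11111111 = 255
201 = 11001001
→ XOR → 00110110 = 54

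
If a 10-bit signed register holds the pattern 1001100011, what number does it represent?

pattern = 1001100011 (MSB is 1 ⇒ negative)
Invert: 0110011100, add 1 → 0110011101 = 413, so the value is -413.
(Equivalently: 611 - 2^10 = 611 - 1024 = -413.)

-413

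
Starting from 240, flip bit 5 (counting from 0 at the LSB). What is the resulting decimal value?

x = 0011110000
bit 5 is currently 1; toggle it via x ^ (1 << 5) = x ^ 32
→ 0011010000 = 208

208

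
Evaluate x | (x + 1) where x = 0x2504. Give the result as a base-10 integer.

x = 10010100000100 = 9476
x + 1 = 10010100000101
OR    = 10010100000101 = 9477
(x | (x + 1) sets the lowest cleared bit.)

9477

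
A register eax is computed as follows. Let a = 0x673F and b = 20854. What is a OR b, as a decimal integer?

30591

0x673F = 110011100111111
20854 = 101000101110110
 OR → 111011101111111 = 30591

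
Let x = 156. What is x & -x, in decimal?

x = 10011100 = 156
-x (two's complement) = …01100100
AND   = 00000100 = 4
(x & -x isolates the lowest set bit of x.)

4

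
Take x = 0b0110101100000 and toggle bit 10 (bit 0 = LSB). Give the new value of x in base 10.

x = 0110101100000
bit 10 is currently 1; toggle it via x ^ (1 << 10) = x ^ 1024
→ 0100101100000 = 2400

2400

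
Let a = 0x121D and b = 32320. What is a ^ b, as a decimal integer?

0x121D = 001001000011101
32320 = 111111001000000
XOR → 110110001011101 = 27741

27741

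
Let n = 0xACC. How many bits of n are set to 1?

6

0xACC = 101011001100
Count the 1s: 1 + 1 + 1 + 1 + 1 + 1 = 6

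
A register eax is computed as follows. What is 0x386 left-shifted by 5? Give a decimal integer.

28864

0x386 = 000001110000110
shift left by 5 → 111000011000000 = 28864
(equivalently, 902 × 2^5 = 902 × 32)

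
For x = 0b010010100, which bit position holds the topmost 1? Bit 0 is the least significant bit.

7

0b010010100 = 10010100
The topmost 1 is at position 7 (since 2^7 = 128 ≤ 148 < 256).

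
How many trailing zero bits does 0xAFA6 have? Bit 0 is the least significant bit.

1

0xAFA6 = 1010111110100110
Trailing zeros: 1, so the lowest set bit is bit 1 (value 2).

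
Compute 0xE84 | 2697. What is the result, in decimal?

0xE84 = 111010000100
2697 = 101010001001
 OR → 111010001101 = 3725

3725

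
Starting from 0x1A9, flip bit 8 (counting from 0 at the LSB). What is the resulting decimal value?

x = 0000110101001
bit 8 is currently 1; toggle it via x ^ (1 << 8) = x ^ 256
→ 0000010101001 = 169

169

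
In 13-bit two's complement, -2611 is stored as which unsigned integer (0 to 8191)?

5581

2611 in 13 bits: 0101000110011
Invert: 1010111001100
Add 1:  1010111001101 = 5581
(Check: 2^13 - 2611 = 8192 - 2611 = 5581.)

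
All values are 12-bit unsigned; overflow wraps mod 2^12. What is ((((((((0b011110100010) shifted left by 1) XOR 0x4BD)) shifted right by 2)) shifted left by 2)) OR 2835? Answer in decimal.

0b011110100010 = 011110100010
→ shifted left by 1 (mod 2^12) → 111101000100 = 3908
0x4BD = 010010111101
→ XOR → 101111111001 = 3065
→ shifted right by 2 → 001011111110 = 766
→ shifted left by 2 (mod 2^12) → 101111111000 = 3064
2835 = 101100010011
→ OR → 101111111011 = 3067

3067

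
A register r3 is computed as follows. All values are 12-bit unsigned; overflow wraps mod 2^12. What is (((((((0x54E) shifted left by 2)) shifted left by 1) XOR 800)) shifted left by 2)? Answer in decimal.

0x54E = 010101001110
→ shifted left by 2 (mod 2^12) → 010100111000 = 1336
→ shifted left by 1 (mod 2^12) → 101001110000 = 2672
800 = 001100100000
→ XOR → 100101010000 = 2384
→ shifted left by 2 (mod 2^12) → 010101000000 = 1344

1344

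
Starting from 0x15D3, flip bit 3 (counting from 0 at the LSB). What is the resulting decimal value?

5595

x = 01010111010011
bit 3 is currently 0; toggle it via x ^ (1 << 3) = x ^ 8
→ 01010111011011 = 5595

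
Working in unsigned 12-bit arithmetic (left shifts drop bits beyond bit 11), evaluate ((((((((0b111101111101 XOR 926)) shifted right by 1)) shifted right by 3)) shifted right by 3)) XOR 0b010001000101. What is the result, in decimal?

0b111101111101 = 111101111101
926 = 001110011110
→ XOR → 110011100011 = 3299
→ shifted right by 1 → 011001110001 = 1649
→ shifted right by 3 → 000011001110 = 206
→ shifted right by 3 → 000000011001 = 25
0b010001000101 = 010001000101
→ XOR → 010001011100 = 1116

1116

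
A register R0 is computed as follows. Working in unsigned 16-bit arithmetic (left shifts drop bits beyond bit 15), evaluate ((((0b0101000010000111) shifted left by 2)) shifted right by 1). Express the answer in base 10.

0b0101000010000111 = 0101000010000111
→ shifted left by 2 (mod 2^16) → 0100001000011100 = 16924
→ shifted right by 1 → 0010000100001110 = 8462

8462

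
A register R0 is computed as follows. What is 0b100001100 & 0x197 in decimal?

260

a = 100001100
0x197 = 110010111
AND → 100000100 = 260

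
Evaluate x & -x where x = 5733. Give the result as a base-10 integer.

1

x = 1011001100101 = 5733
-x (two's complement) = …0100110011011
AND   = 0000000000001 = 1
(x & -x isolates the lowest set bit of x.)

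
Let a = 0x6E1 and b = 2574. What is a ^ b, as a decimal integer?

3311

0x6E1 = 011011100001
2574 = 101000001110
XOR → 110011101111 = 3311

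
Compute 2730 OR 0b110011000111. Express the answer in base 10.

3823

2730 = 101010101010
b = 110011000111
 OR → 111011101111 = 3823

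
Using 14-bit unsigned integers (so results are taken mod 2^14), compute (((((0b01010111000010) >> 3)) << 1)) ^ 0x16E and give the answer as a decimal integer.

1054

0b01010111000010 = 01010111000010
→ >> 3 → 00001010111000 = 696
→ << 1 (mod 2^14) → 00010101110000 = 1392
0x16E = 00000101101110
→ ^ → 00010000011110 = 1054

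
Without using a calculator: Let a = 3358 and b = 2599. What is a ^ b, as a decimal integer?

3358 = 110100011110
2599 = 101000100111
XOR → 011100111001 = 1849

1849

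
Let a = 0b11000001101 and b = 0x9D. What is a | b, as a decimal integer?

a = 11000001101
0x9D = 00010011101
 OR → 11010011101 = 1693

1693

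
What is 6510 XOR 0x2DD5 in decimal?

6510 = 01100101101110
0x2DD5 = 10110111010101
XOR → 11010010111011 = 13499

13499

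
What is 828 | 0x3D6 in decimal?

828 = 1100111100
0x3D6 = 1111010110
 OR → 1111111110 = 1022

1022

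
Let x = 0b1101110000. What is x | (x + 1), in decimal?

x = 1101110000 = 880
x + 1 = 1101110001
OR    = 1101110001 = 881
(x | (x + 1) sets the lowest cleared bit.)

881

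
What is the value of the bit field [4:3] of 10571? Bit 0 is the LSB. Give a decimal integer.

v = 010100101001011
Shift right by 3: 010100101001
Mask low 2 bits: 01 = 1

1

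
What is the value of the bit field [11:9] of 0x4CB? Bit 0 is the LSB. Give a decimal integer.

v = 00010011001011
Shift right by 9: 00010
Mask low 3 bits: 010 = 2

2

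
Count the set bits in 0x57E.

8

0x57E = 10101111110
Count the 1s: 1 + 1 + 1 + 1 + 1 + 1 + 1 + 1 = 8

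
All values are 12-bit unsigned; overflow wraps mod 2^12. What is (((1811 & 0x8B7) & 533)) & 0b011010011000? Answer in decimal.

16

1811 = 011100010011
0x8B7 = 100010110111
→ & → 000000010011 = 19
533 = 001000010101
→ & → 000000010001 = 17
0b011010011000 = 011010011000
→ & → 000000010000 = 16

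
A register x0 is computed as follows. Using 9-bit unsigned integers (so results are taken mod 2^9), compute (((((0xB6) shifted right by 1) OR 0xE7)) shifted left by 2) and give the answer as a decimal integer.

0xB6 = 010110110
→ shifted right by 1 → 001011011 = 91
0xE7 = 011100111
→ OR → 011111111 = 255
→ shifted left by 2 (mod 2^9) → 111111100 = 508

508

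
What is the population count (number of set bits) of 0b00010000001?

2

n = 10000001
Count the 1s: 1 + 1 = 2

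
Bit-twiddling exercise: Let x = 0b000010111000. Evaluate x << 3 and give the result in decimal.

x = 00010111000
shift left by 3 → 10111000000 = 1472
(equivalently, 184 × 2^3 = 184 × 8)

1472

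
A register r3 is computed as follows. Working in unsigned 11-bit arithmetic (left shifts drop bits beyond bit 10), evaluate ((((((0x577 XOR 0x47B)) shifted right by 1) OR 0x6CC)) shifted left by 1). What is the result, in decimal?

0x577 = 10101110111
0x47B = 10001111011
→ XOR → 00100001100 = 268
→ shifted right by 1 → 00010000110 = 134
0x6CC = 11011001100
→ OR → 11011001110 = 1742
→ shifted left by 1 (mod 2^11) → 10110011100 = 1436

1436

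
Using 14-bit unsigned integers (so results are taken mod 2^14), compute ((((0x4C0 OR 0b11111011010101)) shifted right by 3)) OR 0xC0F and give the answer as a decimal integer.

4063

0x4C0 = 00010011000000
0b11111011010101 = 11111011010101
→ OR → 11111011010101 = 16085
→ shifted right by 3 → 00011111011010 = 2010
0xC0F = 00110000001111
→ OR → 00111111011111 = 4063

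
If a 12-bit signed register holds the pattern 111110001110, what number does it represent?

-114

pattern = 111110001110 (MSB is 1 ⇒ negative)
Invert: 000001110001, add 1 → 000001110010 = 114, so the value is -114.
(Equivalently: 3982 - 2^12 = 3982 - 4096 = -114.)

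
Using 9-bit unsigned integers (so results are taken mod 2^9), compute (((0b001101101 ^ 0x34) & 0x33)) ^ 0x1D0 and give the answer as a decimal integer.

449

0b001101101 = 001101101
0x34 = 000110100
→ ^ → 001011001 = 89
0x33 = 000110011
→ & → 000010001 = 17
0x1D0 = 111010000
→ ^ → 111000001 = 449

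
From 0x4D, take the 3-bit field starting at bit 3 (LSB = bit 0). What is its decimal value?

1

v = 001001101
Shift right by 3: 001001
Mask low 3 bits: 001 = 1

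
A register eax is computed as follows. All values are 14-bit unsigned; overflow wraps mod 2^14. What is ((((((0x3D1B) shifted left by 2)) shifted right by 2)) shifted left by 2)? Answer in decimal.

13420

0x3D1B = 11110100011011
→ shifted left by 2 (mod 2^14) → 11010001101100 = 13420
→ shifted right by 2 → 00110100011011 = 3355
→ shifted left by 2 (mod 2^14) → 11010001101100 = 13420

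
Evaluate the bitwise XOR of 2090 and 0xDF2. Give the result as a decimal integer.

1496

2090 = 100000101010
0xDF2 = 110111110010
XOR → 010111011000 = 1496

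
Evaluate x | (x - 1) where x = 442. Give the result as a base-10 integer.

443

x = 110111010 = 442
x - 1 = 110111001
OR    = 110111011 = 443
(x | (x - 1) sets all bits below the lowest set bit.)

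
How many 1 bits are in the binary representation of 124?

5

124 = 1111100
Count the 1s: 1 + 1 + 1 + 1 + 1 = 5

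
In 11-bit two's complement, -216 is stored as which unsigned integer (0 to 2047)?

1832

216 in 11 bits: 00011011000
Invert: 11100100111
Add 1:  11100101000 = 1832
(Check: 2^11 - 216 = 2048 - 216 = 1832.)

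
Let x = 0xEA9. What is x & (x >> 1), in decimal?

1536

x = 111010101001 = 3753
x>>1 = 011101010100
AND  = 011000000000 = 1536
(x & (x >> 1) has a 1 wherever x has two consecutive 1 bits.)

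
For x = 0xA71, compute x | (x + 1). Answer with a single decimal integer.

2675

x = 101001110001 = 2673
x + 1 = 101001110010
OR    = 101001110011 = 2675
(x | (x + 1) sets the lowest cleared bit.)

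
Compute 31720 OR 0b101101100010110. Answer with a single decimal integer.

31720 = 111101111101000
b = 101101100010110
 OR → 111101111111110 = 31742

31742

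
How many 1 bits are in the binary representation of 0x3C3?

6

0x3C3 = 1111000011
Count the 1s: 1 + 1 + 1 + 1 + 1 + 1 = 6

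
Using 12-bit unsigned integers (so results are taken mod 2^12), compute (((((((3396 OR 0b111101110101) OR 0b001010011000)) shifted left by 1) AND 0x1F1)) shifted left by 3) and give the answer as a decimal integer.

3396 = 110101000100
0b111101110101 = 111101110101
→ OR → 111101110101 = 3957
0b001010011000 = 001010011000
→ OR → 111111111101 = 4093
→ shifted left by 1 (mod 2^12) → 111111111010 = 4090
0x1F1 = 000111110001
→ AND → 000111110000 = 496
→ shifted left by 3 (mod 2^12) → 111110000000 = 3968

3968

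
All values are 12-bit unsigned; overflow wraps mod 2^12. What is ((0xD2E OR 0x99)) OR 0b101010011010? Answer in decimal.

0xD2E = 110100101110
0x99 = 000010011001
→ OR → 110110111111 = 3519
0b101010011010 = 101010011010
→ OR → 111110111111 = 4031

4031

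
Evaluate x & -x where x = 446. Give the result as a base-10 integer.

x = 110111110 = 446
-x (two's complement) = …001000010
AND   = 000000010 = 2
(x & -x isolates the lowest set bit of x.)

2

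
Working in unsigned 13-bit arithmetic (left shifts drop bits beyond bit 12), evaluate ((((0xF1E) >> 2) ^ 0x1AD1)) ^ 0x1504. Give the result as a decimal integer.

0xF1E = 0111100011110
→ >> 2 → 0001111000111 = 967
0x1AD1 = 1101011010001
→ ^ → 1100100010110 = 6422
0x1504 = 1010100000100
→ ^ → 0110000010010 = 3090

3090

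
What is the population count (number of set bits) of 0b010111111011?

9

n = 10111111011
Count the 1s: 1 + 1 + 1 + 1 + 1 + 1 + 1 + 1 + 1 = 9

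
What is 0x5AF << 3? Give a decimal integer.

0x5AF = 00010110101111
shift left by 3 → 10110101111000 = 11640
(equivalently, 1455 × 2^3 = 1455 × 8)

11640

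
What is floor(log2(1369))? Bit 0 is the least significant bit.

1369 = 10101011001
The topmost 1 is at position 10 (since 2^10 = 1024 ≤ 1369 < 2048).

10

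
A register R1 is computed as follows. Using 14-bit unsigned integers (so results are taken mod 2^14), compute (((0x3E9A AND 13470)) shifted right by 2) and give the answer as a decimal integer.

0x3E9A = 11111010011010
13470 = 11010010011110
→ AND → 11010010011010 = 13466
→ shifted right by 2 → 00110100100110 = 3366

3366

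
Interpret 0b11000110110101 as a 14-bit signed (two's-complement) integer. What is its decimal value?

-3659

pattern = 11000110110101 (MSB is 1 ⇒ negative)
Invert: 00111001001010, add 1 → 00111001001011 = 3659, so the value is -3659.
(Equivalently: 12725 - 2^14 = 12725 - 16384 = -3659.)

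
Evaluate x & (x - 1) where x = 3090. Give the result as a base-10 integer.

x = 110000010010 = 3090
x - 1 = 110000010001
AND   = 110000010000 = 3088
(x & (x - 1) clears the lowest set bit of x.)

3088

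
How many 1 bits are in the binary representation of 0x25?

0x25 = 100101
Count the 1s: 1 + 1 + 1 = 3

3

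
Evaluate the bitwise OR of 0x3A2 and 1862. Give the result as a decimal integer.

0x3A2 = 01110100010
1862 = 11101000110
 OR → 11111100110 = 2022

2022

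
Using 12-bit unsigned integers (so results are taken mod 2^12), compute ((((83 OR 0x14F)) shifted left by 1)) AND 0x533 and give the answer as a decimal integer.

50

83 = 000001010011
0x14F = 000101001111
→ OR → 000101011111 = 351
→ shifted left by 1 (mod 2^12) → 001010111110 = 702
0x533 = 010100110011
→ AND → 000000110010 = 50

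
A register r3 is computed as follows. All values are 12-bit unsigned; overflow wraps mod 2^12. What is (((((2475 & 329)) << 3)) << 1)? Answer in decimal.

2475 = 100110101011
329 = 000101001001
→ & → 000100001001 = 265
→ << 3 (mod 2^12) → 100001001000 = 2120
→ << 1 (mod 2^12) → 000010010000 = 144

144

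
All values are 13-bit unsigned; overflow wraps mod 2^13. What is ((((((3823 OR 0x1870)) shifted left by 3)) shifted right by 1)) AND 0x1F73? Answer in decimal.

2928

3823 = 0111011101111
0x1870 = 1100001110000
→ OR → 1111011111111 = 7935
→ shifted left by 3 (mod 2^13) → 1011111111000 = 6136
→ shifted right by 1 → 0101111111100 = 3068
0x1F73 = 1111101110011
→ AND → 0101101110000 = 2928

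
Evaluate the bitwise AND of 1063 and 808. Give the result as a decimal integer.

32

1063 = 10000100111
808 = 01100101000
AND → 00000100000 = 32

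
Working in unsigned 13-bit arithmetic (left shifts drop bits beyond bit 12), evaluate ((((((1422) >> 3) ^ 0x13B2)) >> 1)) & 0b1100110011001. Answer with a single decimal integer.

1422 = 0010110001110
→ >> 3 → 0000010110001 = 177
0x13B2 = 1001110110010
→ ^ → 1001100000011 = 4867
→ >> 1 → 0100110000001 = 2433
0b1100110011001 = 1100110011001
→ & → 0100110000001 = 2433

2433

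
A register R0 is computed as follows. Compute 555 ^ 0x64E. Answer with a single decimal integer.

1125

555 = 01000101011
0x64E = 11001001110
XOR → 10001100101 = 1125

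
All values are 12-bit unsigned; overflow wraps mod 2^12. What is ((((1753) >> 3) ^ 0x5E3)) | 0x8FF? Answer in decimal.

1753 = 011011011001
→ >> 3 → 000011011011 = 219
0x5E3 = 010111100011
→ ^ → 010100111000 = 1336
0x8FF = 100011111111
→ | → 110111111111 = 3583

3583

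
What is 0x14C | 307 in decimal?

383

0x14C = 101001100
307 = 100110011
 OR → 101111111 = 383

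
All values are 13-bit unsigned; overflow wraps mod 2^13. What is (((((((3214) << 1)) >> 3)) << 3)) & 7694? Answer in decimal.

3214 = 0110010001110
→ << 1 (mod 2^13) → 1100100011100 = 6428
→ >> 3 → 0001100100011 = 803
→ << 3 (mod 2^13) → 1100100011000 = 6424
7694 = 1111000001110
→ & → 1100000001000 = 6152

6152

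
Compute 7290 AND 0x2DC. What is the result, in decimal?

88

7290 = 1110001111010
0x2DC = 0001011011100
AND → 0000001011000 = 88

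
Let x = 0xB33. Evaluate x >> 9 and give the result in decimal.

5

0xB33 = 101100110011
shift right by 9 → 000000000101 = 5
(equivalently, floor(2867 / 512))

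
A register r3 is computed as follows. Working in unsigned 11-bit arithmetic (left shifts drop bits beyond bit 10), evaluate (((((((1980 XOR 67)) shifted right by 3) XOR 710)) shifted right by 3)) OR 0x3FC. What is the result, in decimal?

1980 = 11110111100
67 = 00001000011
→ XOR → 11111111111 = 2047
→ shifted right by 3 → 00011111111 = 255
710 = 01011000110
→ XOR → 01000111001 = 569
→ shifted right by 3 → 00001000111 = 71
0x3FC = 01111111100
→ OR → 01111111111 = 1023

1023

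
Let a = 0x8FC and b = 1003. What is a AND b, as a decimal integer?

232

0x8FC = 100011111100
1003 = 001111101011
AND → 000011101000 = 232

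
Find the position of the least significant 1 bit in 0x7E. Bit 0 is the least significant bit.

0x7E = 1111110
Trailing zeros: 1, so the lowest set bit is bit 1 (value 2).

1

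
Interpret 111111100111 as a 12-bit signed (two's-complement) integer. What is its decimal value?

pattern = 111111100111 (MSB is 1 ⇒ negative)
Invert: 000000011000, add 1 → 000000011001 = 25, so the value is -25.
(Equivalently: 4071 - 2^12 = 4071 - 4096 = -25.)

-25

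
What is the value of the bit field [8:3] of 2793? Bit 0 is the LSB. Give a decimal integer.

29

v = 101011101001
Shift right by 3: 101011101
Mask low 6 bits: 011101 = 29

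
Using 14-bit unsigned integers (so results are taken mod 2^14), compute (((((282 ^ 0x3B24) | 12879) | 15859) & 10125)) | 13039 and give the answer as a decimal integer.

282 = 00000100011010
0x3B24 = 11101100100100
→ ^ → 11101000111110 = 14910
12879 = 11001001001111
→ | → 11101001111111 = 14975
15859 = 11110111110011
→ | → 11111111111111 = 16383
10125 = 10011110001101
→ & → 10011110001101 = 10125
13039 = 11001011101111
→ | → 11011111101111 = 14319

14319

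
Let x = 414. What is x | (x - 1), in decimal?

415

x = 110011110 = 414
x - 1 = 110011101
OR    = 110011111 = 415
(x | (x - 1) sets all bits below the lowest set bit.)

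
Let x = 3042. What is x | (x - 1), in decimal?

3043

x = 101111100010 = 3042
x - 1 = 101111100001
OR    = 101111100011 = 3043
(x | (x - 1) sets all bits below the lowest set bit.)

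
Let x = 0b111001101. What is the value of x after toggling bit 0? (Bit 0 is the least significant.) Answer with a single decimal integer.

x = 111001101
bit 0 is currently 1; toggle it via x ^ (1 << 0) = x ^ 1
→ 111001100 = 460

460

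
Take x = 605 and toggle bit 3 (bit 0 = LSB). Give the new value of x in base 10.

597

x = 001001011101
bit 3 is currently 1; toggle it via x ^ (1 << 3) = x ^ 8
→ 001001010101 = 597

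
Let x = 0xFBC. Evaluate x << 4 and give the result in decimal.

64448

0xFBC = 0000111110111100
shift left by 4 → 1111101111000000 = 64448
(equivalently, 4028 × 2^4 = 4028 × 16)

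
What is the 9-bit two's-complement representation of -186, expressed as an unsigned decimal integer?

186 in 9 bits: 010111010
Invert: 101000101
Add 1:  101000110 = 326
(Check: 2^9 - 186 = 512 - 186 = 326.)

326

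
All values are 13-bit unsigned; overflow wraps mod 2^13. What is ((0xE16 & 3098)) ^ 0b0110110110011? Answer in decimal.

417

0xE16 = 0111000010110
3098 = 0110000011010
→ & → 0110000010010 = 3090
0b0110110110011 = 0110110110011
→ ^ → 0000110100001 = 417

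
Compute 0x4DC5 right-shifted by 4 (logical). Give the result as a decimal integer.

0x4DC5 = 100110111000101
shift right by 4 → 000010011011100 = 1244
(equivalently, floor(19909 / 16))

1244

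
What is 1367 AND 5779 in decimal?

1043

1367 = 0010101010111
5779 = 1011010010011
AND → 0010000010011 = 1043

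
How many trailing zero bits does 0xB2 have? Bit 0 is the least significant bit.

1

0xB2 = 10110010
Trailing zeros: 1, so the lowest set bit is bit 1 (value 2).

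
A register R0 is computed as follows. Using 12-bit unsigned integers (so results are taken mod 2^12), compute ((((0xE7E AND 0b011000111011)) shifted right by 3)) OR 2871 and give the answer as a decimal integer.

0xE7E = 111001111110
0b011000111011 = 011000111011
→ AND → 011000111010 = 1594
→ shifted right by 3 → 000011000111 = 199
2871 = 101100110111
→ OR → 101111110111 = 3063

3063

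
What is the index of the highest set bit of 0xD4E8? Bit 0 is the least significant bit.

0xD4E8 = 1101010011101000
The topmost 1 is at position 15 (since 2^15 = 32768 ≤ 54504 < 65536).

15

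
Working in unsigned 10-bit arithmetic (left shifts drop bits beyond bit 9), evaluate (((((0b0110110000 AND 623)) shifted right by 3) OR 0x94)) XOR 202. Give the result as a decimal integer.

0b0110110000 = 0110110000
623 = 1001101111
→ AND → 0000100000 = 32
→ shifted right by 3 → 0000000100 = 4
0x94 = 0010010100
→ OR → 0010010100 = 148
202 = 0011001010
→ XOR → 0001011110 = 94

94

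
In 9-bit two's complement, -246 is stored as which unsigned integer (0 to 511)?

246 in 9 bits: 011110110
Invert: 100001001
Add 1:  100001010 = 266
(Check: 2^9 - 246 = 512 - 246 = 266.)

266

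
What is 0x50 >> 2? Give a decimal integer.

20

0x50 = 1010000
shift right by 2 → 0010100 = 20
(equivalently, floor(80 / 4))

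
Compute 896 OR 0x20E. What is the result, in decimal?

910

896 = 1110000000
0x20E = 1000001110
 OR → 1110001110 = 910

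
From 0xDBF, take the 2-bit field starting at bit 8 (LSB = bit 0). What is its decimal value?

v = 110110111111
Shift right by 8: 1101
Mask low 2 bits: 01 = 1

1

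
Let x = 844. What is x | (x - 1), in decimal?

x = 1101001100 = 844
x - 1 = 1101001011
OR    = 1101001111 = 847
(x | (x - 1) sets all bits below the lowest set bit.)

847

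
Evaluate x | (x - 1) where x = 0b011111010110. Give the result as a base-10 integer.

2007

x = 11111010110 = 2006
x - 1 = 11111010101
OR    = 11111010111 = 2007
(x | (x - 1) sets all bits below the lowest set bit.)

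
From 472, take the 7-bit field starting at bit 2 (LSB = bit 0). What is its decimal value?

118

v = 0111011000
Shift right by 2: 01110110
Mask low 7 bits: 1110110 = 118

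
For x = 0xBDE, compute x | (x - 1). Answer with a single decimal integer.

3039

x = 101111011110 = 3038
x - 1 = 101111011101
OR    = 101111011111 = 3039
(x | (x - 1) sets all bits below the lowest set bit.)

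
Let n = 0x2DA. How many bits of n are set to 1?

6

0x2DA = 1011011010
Count the 1s: 1 + 1 + 1 + 1 + 1 + 1 = 6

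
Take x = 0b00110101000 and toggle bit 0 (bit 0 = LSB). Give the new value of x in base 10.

425

x = 00110101000
bit 0 is currently 0; toggle it via x ^ (1 << 0) = x ^ 1
→ 00110101001 = 425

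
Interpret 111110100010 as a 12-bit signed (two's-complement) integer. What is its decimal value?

-94

pattern = 111110100010 (MSB is 1 ⇒ negative)
Invert: 000001011101, add 1 → 000001011110 = 94, so the value is -94.
(Equivalently: 4002 - 2^12 = 4002 - 4096 = -94.)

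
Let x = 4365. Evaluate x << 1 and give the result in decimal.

8730

4365 = 01000100001101
shift left by 1 → 10001000011010 = 8730
(equivalently, 4365 × 2^1 = 4365 × 2)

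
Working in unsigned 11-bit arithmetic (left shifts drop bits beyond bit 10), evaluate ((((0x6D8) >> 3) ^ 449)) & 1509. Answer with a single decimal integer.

256

0x6D8 = 11011011000
→ >> 3 → 00011011011 = 219
449 = 00111000001
→ ^ → 00100011010 = 282
1509 = 10111100101
→ & → 00100000000 = 256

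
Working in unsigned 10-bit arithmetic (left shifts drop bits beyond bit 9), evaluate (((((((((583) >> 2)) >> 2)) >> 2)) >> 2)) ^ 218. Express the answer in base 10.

583 = 1001000111
→ >> 2 → 0010010001 = 145
→ >> 2 → 0000100100 = 36
→ >> 2 → 0000001001 = 9
→ >> 2 → 0000000010 = 2
218 = 0011011010
→ ^ → 0011011000 = 216

216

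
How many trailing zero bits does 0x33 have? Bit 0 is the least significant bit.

0

0x33 = 110011
Trailing zeros: 0, so the lowest set bit is bit 0 (value 1).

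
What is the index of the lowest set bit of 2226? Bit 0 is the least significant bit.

1

2226 = 100010110010
Trailing zeros: 1, so the lowest set bit is bit 1 (value 2).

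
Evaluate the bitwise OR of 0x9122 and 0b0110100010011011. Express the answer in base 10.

63931

0x9122 = 1001000100100010
b = 0110100010011011
 OR → 1111100110111011 = 63931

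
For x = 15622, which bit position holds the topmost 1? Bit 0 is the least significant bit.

13

15622 = 11110100000110
The topmost 1 is at position 13 (since 2^13 = 8192 ≤ 15622 < 16384).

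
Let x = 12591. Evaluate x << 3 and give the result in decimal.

12591 = 00011000100101111
shift left by 3 → 11000100101111000 = 100728
(equivalently, 12591 × 2^3 = 12591 × 8)

100728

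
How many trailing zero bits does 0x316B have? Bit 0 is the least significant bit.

0x316B = 11000101101011
Trailing zeros: 0, so the lowest set bit is bit 0 (value 1).

0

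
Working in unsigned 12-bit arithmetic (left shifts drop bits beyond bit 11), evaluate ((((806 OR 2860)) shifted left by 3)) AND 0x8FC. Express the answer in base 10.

2160

806 = 001100100110
2860 = 101100101100
→ OR → 101100101110 = 2862
→ shifted left by 3 (mod 2^12) → 100101110000 = 2416
0x8FC = 100011111100
→ AND → 100001110000 = 2160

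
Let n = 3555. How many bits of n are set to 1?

3555 = 110111100011
Count the 1s: 1 + 1 + 1 + 1 + 1 + 1 + 1 + 1 = 8

8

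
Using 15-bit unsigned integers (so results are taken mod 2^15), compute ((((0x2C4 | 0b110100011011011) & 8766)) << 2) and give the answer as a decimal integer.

2168

0x2C4 = 000001011000100
0b110100011011011 = 110100011011011
→ | → 110101011011111 = 27359
8766 = 010001000111110
→ & → 010001000011110 = 8734
→ << 2 (mod 2^15) → 000100001111000 = 2168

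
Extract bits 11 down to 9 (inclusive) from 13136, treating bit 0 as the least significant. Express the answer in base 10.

1

v = 11001101010000
Shift right by 9: 11001
Mask low 3 bits: 001 = 1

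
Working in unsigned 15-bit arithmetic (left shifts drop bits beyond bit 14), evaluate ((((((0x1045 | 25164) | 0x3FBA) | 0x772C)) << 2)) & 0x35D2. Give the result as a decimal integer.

13776

0x1045 = 001000001000101
25164 = 110001001001100
→ | → 111001001001101 = 29261
0x3FBA = 011111110111010
→ | → 111111111111111 = 32767
0x772C = 111011100101100
→ | → 111111111111111 = 32767
→ << 2 (mod 2^15) → 111111111111100 = 32764
0x35D2 = 011010111010010
→ & → 011010111010000 = 13776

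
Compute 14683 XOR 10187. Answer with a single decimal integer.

7824

14683 = 11100101011011
10187 = 10011111001011
XOR → 01111010010000 = 7824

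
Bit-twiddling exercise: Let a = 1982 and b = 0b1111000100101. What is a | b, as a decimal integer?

8127

1982 = 0011110111110
b = 1111000100101
 OR → 1111110111111 = 8127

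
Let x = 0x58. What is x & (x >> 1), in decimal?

x = 1011000 = 88
x>>1 = 0101100
AND  = 0001000 = 8
(x & (x >> 1) has a 1 wherever x has two consecutive 1 bits.)

8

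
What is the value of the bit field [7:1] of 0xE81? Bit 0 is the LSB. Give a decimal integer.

v = 111010000001
Shift right by 1: 11101000000
Mask low 7 bits: 1000000 = 64

64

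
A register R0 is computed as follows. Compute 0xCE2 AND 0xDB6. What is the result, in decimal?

0xCE2 = 110011100010
0xDB6 = 110110110110
AND → 110010100010 = 3234

3234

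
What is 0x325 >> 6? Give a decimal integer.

12

0x325 = 1100100101
shift right by 6 → 0000001100 = 12
(equivalently, floor(805 / 64))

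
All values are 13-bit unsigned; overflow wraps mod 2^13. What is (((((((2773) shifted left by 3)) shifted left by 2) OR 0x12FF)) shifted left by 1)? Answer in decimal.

2773 = 0101011010101
→ shifted left by 3 (mod 2^13) → 1011010101000 = 5800
→ shifted left by 2 (mod 2^13) → 1101010100000 = 6816
0x12FF = 1001011111111
→ OR → 1101011111111 = 6911
→ shifted left by 1 (mod 2^13) → 1010111111110 = 5630

5630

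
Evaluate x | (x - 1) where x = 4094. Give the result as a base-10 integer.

4095

x = 111111111110 = 4094
x - 1 = 111111111101
OR    = 111111111111 = 4095
(x | (x - 1) sets all bits below the lowest set bit.)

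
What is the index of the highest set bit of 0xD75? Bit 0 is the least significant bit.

11

0xD75 = 110101110101
The topmost 1 is at position 11 (since 2^11 = 2048 ≤ 3445 < 4096).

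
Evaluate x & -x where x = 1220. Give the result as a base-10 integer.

x = 10011000100 = 1220
-x (two's complement) = …01100111100
AND   = 00000000100 = 4
(x & -x isolates the lowest set bit of x.)

4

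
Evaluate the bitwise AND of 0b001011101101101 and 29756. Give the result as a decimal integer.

a = 001011101101101
29756 = 111010000111100
AND → 001010000101100 = 5164

5164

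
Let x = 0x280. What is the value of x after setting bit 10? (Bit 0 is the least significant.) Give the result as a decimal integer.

x = 001010000000
bit 10 is currently 0; set it via x | (1 << 10) = x | 1024
→ 011010000000 = 1664

1664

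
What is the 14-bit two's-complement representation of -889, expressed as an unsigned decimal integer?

15495

889 in 14 bits: 00001101111001
Invert: 11110010000110
Add 1:  11110010000111 = 15495
(Check: 2^14 - 889 = 16384 - 889 = 15495.)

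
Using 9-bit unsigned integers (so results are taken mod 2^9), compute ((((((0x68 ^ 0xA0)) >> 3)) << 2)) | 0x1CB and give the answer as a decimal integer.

495

0x68 = 001101000
0xA0 = 010100000
→ ^ → 011001000 = 200
→ >> 3 → 000011001 = 25
→ << 2 (mod 2^9) → 001100100 = 100
0x1CB = 111001011
→ | → 111101111 = 495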